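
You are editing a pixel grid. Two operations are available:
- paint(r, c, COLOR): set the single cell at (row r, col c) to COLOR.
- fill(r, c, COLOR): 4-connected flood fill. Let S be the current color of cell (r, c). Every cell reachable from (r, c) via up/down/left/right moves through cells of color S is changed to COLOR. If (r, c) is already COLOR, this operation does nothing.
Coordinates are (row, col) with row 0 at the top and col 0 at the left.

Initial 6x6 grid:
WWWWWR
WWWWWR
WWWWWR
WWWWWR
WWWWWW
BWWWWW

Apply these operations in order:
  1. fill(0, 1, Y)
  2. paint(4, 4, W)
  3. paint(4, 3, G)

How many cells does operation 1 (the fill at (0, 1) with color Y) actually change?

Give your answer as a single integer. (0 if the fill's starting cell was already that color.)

After op 1 fill(0,1,Y) [31 cells changed]:
YYYYYR
YYYYYR
YYYYYR
YYYYYR
YYYYYY
BYYYYY

Answer: 31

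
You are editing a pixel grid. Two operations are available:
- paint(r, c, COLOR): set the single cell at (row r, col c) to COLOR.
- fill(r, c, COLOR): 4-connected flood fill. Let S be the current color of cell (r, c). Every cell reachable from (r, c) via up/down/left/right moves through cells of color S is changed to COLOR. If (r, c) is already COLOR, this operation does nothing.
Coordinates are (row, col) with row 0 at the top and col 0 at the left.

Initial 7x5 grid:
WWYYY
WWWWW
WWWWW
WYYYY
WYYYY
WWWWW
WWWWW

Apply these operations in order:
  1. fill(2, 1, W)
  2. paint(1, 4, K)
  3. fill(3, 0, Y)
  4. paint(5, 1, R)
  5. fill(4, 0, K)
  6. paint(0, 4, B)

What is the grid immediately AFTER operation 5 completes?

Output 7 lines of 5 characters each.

After op 1 fill(2,1,W) [0 cells changed]:
WWYYY
WWWWW
WWWWW
WYYYY
WYYYY
WWWWW
WWWWW
After op 2 paint(1,4,K):
WWYYY
WWWWK
WWWWW
WYYYY
WYYYY
WWWWW
WWWWW
After op 3 fill(3,0,Y) [23 cells changed]:
YYYYY
YYYYK
YYYYY
YYYYY
YYYYY
YYYYY
YYYYY
After op 4 paint(5,1,R):
YYYYY
YYYYK
YYYYY
YYYYY
YYYYY
YRYYY
YYYYY
After op 5 fill(4,0,K) [33 cells changed]:
KKKKK
KKKKK
KKKKK
KKKKK
KKKKK
KRKKK
KKKKK

Answer: KKKKK
KKKKK
KKKKK
KKKKK
KKKKK
KRKKK
KKKKK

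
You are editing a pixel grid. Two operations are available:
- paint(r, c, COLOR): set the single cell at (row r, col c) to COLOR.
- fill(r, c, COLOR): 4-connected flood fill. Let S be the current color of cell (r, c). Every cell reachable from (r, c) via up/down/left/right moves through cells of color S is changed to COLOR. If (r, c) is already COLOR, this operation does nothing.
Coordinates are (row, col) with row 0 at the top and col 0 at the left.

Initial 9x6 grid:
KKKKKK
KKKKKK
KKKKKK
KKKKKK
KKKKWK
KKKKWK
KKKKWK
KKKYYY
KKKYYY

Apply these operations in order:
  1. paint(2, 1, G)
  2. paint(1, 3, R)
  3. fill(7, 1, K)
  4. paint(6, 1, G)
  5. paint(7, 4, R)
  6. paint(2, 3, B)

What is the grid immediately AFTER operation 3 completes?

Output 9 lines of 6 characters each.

After op 1 paint(2,1,G):
KKKKKK
KKKKKK
KGKKKK
KKKKKK
KKKKWK
KKKKWK
KKKKWK
KKKYYY
KKKYYY
After op 2 paint(1,3,R):
KKKKKK
KKKRKK
KGKKKK
KKKKKK
KKKKWK
KKKKWK
KKKKWK
KKKYYY
KKKYYY
After op 3 fill(7,1,K) [0 cells changed]:
KKKKKK
KKKRKK
KGKKKK
KKKKKK
KKKKWK
KKKKWK
KKKKWK
KKKYYY
KKKYYY

Answer: KKKKKK
KKKRKK
KGKKKK
KKKKKK
KKKKWK
KKKKWK
KKKKWK
KKKYYY
KKKYYY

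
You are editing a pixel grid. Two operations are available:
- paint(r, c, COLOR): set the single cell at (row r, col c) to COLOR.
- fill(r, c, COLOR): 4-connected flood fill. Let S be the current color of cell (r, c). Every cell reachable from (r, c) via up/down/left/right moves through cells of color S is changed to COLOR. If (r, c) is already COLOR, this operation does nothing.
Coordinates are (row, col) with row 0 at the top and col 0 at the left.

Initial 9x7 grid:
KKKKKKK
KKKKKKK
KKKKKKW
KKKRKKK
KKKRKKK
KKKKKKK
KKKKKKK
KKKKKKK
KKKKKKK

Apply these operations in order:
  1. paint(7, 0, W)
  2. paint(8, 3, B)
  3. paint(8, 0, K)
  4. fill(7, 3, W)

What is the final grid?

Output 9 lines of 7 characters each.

Answer: WWWWWWW
WWWWWWW
WWWWWWW
WWWRWWW
WWWRWWW
WWWWWWW
WWWWWWW
WWWWWWW
WWWBWWW

Derivation:
After op 1 paint(7,0,W):
KKKKKKK
KKKKKKK
KKKKKKW
KKKRKKK
KKKRKKK
KKKKKKK
KKKKKKK
WKKKKKK
KKKKKKK
After op 2 paint(8,3,B):
KKKKKKK
KKKKKKK
KKKKKKW
KKKRKKK
KKKRKKK
KKKKKKK
KKKKKKK
WKKKKKK
KKKBKKK
After op 3 paint(8,0,K):
KKKKKKK
KKKKKKK
KKKKKKW
KKKRKKK
KKKRKKK
KKKKKKK
KKKKKKK
WKKKKKK
KKKBKKK
After op 4 fill(7,3,W) [58 cells changed]:
WWWWWWW
WWWWWWW
WWWWWWW
WWWRWWW
WWWRWWW
WWWWWWW
WWWWWWW
WWWWWWW
WWWBWWW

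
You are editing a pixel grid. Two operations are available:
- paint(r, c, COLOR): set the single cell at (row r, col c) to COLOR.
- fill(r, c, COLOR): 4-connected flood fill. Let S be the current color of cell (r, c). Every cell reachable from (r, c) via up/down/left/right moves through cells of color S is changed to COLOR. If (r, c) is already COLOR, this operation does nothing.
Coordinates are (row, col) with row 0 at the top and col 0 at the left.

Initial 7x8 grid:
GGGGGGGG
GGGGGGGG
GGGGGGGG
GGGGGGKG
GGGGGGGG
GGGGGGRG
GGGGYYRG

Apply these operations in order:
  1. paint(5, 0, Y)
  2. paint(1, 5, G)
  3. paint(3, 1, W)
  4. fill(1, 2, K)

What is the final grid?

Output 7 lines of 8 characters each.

Answer: KKKKKKKK
KKKKKKKK
KKKKKKKK
KWKKKKKK
KKKKKKKK
YKKKKKRK
KKKKYYRK

Derivation:
After op 1 paint(5,0,Y):
GGGGGGGG
GGGGGGGG
GGGGGGGG
GGGGGGKG
GGGGGGGG
YGGGGGRG
GGGGYYRG
After op 2 paint(1,5,G):
GGGGGGGG
GGGGGGGG
GGGGGGGG
GGGGGGKG
GGGGGGGG
YGGGGGRG
GGGGYYRG
After op 3 paint(3,1,W):
GGGGGGGG
GGGGGGGG
GGGGGGGG
GWGGGGKG
GGGGGGGG
YGGGGGRG
GGGGYYRG
After op 4 fill(1,2,K) [49 cells changed]:
KKKKKKKK
KKKKKKKK
KKKKKKKK
KWKKKKKK
KKKKKKKK
YKKKKKRK
KKKKYYRK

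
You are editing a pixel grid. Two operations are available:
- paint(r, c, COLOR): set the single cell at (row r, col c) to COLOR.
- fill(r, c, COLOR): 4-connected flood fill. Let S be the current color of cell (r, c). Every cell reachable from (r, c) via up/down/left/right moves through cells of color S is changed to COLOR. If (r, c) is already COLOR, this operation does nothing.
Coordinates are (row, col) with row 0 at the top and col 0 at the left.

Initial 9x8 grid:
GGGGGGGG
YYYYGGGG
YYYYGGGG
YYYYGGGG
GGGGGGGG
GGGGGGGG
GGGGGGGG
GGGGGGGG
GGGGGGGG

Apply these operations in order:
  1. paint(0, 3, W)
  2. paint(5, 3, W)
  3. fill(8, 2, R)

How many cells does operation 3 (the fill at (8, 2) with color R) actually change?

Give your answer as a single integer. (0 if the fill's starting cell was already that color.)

Answer: 55

Derivation:
After op 1 paint(0,3,W):
GGGWGGGG
YYYYGGGG
YYYYGGGG
YYYYGGGG
GGGGGGGG
GGGGGGGG
GGGGGGGG
GGGGGGGG
GGGGGGGG
After op 2 paint(5,3,W):
GGGWGGGG
YYYYGGGG
YYYYGGGG
YYYYGGGG
GGGGGGGG
GGGWGGGG
GGGGGGGG
GGGGGGGG
GGGGGGGG
After op 3 fill(8,2,R) [55 cells changed]:
GGGWRRRR
YYYYRRRR
YYYYRRRR
YYYYRRRR
RRRRRRRR
RRRWRRRR
RRRRRRRR
RRRRRRRR
RRRRRRRR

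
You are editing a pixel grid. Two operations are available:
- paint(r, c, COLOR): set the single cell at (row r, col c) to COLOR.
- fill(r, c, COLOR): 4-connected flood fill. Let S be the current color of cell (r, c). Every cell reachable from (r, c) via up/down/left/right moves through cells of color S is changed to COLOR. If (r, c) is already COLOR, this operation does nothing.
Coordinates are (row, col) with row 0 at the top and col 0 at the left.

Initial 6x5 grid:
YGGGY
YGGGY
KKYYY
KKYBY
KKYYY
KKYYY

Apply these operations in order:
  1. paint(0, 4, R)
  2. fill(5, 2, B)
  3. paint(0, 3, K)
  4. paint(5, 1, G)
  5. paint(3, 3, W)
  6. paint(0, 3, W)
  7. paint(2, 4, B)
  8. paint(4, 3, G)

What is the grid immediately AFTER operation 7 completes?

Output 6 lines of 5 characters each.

After op 1 paint(0,4,R):
YGGGR
YGGGY
KKYYY
KKYBY
KKYYY
KKYYY
After op 2 fill(5,2,B) [12 cells changed]:
YGGGR
YGGGB
KKBBB
KKBBB
KKBBB
KKBBB
After op 3 paint(0,3,K):
YGGKR
YGGGB
KKBBB
KKBBB
KKBBB
KKBBB
After op 4 paint(5,1,G):
YGGKR
YGGGB
KKBBB
KKBBB
KKBBB
KGBBB
After op 5 paint(3,3,W):
YGGKR
YGGGB
KKBBB
KKBWB
KKBBB
KGBBB
After op 6 paint(0,3,W):
YGGWR
YGGGB
KKBBB
KKBWB
KKBBB
KGBBB
After op 7 paint(2,4,B):
YGGWR
YGGGB
KKBBB
KKBWB
KKBBB
KGBBB

Answer: YGGWR
YGGGB
KKBBB
KKBWB
KKBBB
KGBBB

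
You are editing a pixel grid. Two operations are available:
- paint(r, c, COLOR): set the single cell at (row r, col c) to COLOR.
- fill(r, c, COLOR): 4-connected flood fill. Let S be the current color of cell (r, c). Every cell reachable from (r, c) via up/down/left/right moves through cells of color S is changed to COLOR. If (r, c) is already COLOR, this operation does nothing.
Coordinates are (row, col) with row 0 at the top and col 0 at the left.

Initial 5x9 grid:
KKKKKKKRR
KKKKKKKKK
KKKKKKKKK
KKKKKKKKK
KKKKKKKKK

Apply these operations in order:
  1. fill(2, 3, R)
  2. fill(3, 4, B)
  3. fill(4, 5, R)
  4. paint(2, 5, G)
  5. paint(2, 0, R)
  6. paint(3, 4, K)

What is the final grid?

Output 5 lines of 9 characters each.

After op 1 fill(2,3,R) [43 cells changed]:
RRRRRRRRR
RRRRRRRRR
RRRRRRRRR
RRRRRRRRR
RRRRRRRRR
After op 2 fill(3,4,B) [45 cells changed]:
BBBBBBBBB
BBBBBBBBB
BBBBBBBBB
BBBBBBBBB
BBBBBBBBB
After op 3 fill(4,5,R) [45 cells changed]:
RRRRRRRRR
RRRRRRRRR
RRRRRRRRR
RRRRRRRRR
RRRRRRRRR
After op 4 paint(2,5,G):
RRRRRRRRR
RRRRRRRRR
RRRRRGRRR
RRRRRRRRR
RRRRRRRRR
After op 5 paint(2,0,R):
RRRRRRRRR
RRRRRRRRR
RRRRRGRRR
RRRRRRRRR
RRRRRRRRR
After op 6 paint(3,4,K):
RRRRRRRRR
RRRRRRRRR
RRRRRGRRR
RRRRKRRRR
RRRRRRRRR

Answer: RRRRRRRRR
RRRRRRRRR
RRRRRGRRR
RRRRKRRRR
RRRRRRRRR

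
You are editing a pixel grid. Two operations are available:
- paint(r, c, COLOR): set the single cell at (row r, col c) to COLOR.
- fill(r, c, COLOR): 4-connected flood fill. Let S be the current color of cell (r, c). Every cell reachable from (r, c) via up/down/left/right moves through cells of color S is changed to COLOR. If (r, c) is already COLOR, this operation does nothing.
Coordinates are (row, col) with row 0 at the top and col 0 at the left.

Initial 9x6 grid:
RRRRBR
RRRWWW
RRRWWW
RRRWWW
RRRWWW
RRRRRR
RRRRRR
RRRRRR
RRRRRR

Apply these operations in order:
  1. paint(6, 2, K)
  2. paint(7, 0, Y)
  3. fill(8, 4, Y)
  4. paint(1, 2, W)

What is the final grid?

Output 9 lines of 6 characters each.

After op 1 paint(6,2,K):
RRRRBR
RRRWWW
RRRWWW
RRRWWW
RRRWWW
RRRRRR
RRKRRR
RRRRRR
RRRRRR
After op 2 paint(7,0,Y):
RRRRBR
RRRWWW
RRRWWW
RRRWWW
RRRWWW
RRRRRR
RRKRRR
YRRRRR
RRRRRR
After op 3 fill(8,4,Y) [38 cells changed]:
YYYYBR
YYYWWW
YYYWWW
YYYWWW
YYYWWW
YYYYYY
YYKYYY
YYYYYY
YYYYYY
After op 4 paint(1,2,W):
YYYYBR
YYWWWW
YYYWWW
YYYWWW
YYYWWW
YYYYYY
YYKYYY
YYYYYY
YYYYYY

Answer: YYYYBR
YYWWWW
YYYWWW
YYYWWW
YYYWWW
YYYYYY
YYKYYY
YYYYYY
YYYYYY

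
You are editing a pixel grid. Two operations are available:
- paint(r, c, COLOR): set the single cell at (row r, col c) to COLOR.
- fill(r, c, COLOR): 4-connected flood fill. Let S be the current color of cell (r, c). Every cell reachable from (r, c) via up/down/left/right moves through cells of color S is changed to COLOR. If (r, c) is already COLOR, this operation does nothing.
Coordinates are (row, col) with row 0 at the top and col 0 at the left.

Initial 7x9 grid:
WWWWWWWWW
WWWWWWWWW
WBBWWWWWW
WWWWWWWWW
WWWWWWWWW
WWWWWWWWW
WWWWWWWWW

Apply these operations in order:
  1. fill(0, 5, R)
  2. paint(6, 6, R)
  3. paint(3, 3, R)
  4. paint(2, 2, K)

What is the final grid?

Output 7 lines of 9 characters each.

After op 1 fill(0,5,R) [61 cells changed]:
RRRRRRRRR
RRRRRRRRR
RBBRRRRRR
RRRRRRRRR
RRRRRRRRR
RRRRRRRRR
RRRRRRRRR
After op 2 paint(6,6,R):
RRRRRRRRR
RRRRRRRRR
RBBRRRRRR
RRRRRRRRR
RRRRRRRRR
RRRRRRRRR
RRRRRRRRR
After op 3 paint(3,3,R):
RRRRRRRRR
RRRRRRRRR
RBBRRRRRR
RRRRRRRRR
RRRRRRRRR
RRRRRRRRR
RRRRRRRRR
After op 4 paint(2,2,K):
RRRRRRRRR
RRRRRRRRR
RBKRRRRRR
RRRRRRRRR
RRRRRRRRR
RRRRRRRRR
RRRRRRRRR

Answer: RRRRRRRRR
RRRRRRRRR
RBKRRRRRR
RRRRRRRRR
RRRRRRRRR
RRRRRRRRR
RRRRRRRRR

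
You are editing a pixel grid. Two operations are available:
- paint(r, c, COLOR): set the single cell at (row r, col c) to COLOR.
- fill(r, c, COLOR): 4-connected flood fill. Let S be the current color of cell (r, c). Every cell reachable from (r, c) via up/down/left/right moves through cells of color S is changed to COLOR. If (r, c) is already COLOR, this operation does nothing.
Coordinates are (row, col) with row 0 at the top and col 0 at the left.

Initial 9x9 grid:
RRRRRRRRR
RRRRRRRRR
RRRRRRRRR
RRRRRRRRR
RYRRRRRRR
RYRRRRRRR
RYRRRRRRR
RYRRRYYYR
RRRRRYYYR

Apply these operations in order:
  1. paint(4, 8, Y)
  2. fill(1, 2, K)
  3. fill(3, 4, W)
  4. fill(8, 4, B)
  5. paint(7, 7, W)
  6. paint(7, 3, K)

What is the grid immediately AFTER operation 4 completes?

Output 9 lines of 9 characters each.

After op 1 paint(4,8,Y):
RRRRRRRRR
RRRRRRRRR
RRRRRRRRR
RRRRRRRRR
RYRRRRRRY
RYRRRRRRR
RYRRRRRRR
RYRRRYYYR
RRRRRYYYR
After op 2 fill(1,2,K) [70 cells changed]:
KKKKKKKKK
KKKKKKKKK
KKKKKKKKK
KKKKKKKKK
KYKKKKKKY
KYKKKKKKK
KYKKKKKKK
KYKKKYYYK
KKKKKYYYK
After op 3 fill(3,4,W) [70 cells changed]:
WWWWWWWWW
WWWWWWWWW
WWWWWWWWW
WWWWWWWWW
WYWWWWWWY
WYWWWWWWW
WYWWWWWWW
WYWWWYYYW
WWWWWYYYW
After op 4 fill(8,4,B) [70 cells changed]:
BBBBBBBBB
BBBBBBBBB
BBBBBBBBB
BBBBBBBBB
BYBBBBBBY
BYBBBBBBB
BYBBBBBBB
BYBBBYYYB
BBBBBYYYB

Answer: BBBBBBBBB
BBBBBBBBB
BBBBBBBBB
BBBBBBBBB
BYBBBBBBY
BYBBBBBBB
BYBBBBBBB
BYBBBYYYB
BBBBBYYYB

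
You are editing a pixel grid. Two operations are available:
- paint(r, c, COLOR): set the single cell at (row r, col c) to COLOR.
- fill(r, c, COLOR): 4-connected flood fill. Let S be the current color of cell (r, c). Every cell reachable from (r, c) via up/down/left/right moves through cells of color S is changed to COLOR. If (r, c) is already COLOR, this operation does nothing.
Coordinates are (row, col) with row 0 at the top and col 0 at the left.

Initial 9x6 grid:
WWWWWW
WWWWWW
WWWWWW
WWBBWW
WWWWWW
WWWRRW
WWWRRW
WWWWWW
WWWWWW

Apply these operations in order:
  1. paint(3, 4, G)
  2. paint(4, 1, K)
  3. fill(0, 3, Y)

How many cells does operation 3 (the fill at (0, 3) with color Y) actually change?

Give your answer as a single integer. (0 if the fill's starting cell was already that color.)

Answer: 46

Derivation:
After op 1 paint(3,4,G):
WWWWWW
WWWWWW
WWWWWW
WWBBGW
WWWWWW
WWWRRW
WWWRRW
WWWWWW
WWWWWW
After op 2 paint(4,1,K):
WWWWWW
WWWWWW
WWWWWW
WWBBGW
WKWWWW
WWWRRW
WWWRRW
WWWWWW
WWWWWW
After op 3 fill(0,3,Y) [46 cells changed]:
YYYYYY
YYYYYY
YYYYYY
YYBBGY
YKYYYY
YYYRRY
YYYRRY
YYYYYY
YYYYYY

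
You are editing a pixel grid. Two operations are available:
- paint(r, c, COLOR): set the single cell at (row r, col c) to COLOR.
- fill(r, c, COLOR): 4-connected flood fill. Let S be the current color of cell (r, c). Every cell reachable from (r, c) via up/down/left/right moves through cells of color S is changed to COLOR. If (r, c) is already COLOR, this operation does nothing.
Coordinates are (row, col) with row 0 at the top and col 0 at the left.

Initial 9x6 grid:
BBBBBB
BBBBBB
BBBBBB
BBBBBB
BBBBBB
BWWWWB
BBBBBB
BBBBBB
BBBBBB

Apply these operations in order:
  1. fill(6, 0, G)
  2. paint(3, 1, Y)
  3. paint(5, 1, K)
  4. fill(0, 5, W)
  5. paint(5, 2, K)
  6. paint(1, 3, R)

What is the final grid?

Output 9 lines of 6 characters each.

After op 1 fill(6,0,G) [50 cells changed]:
GGGGGG
GGGGGG
GGGGGG
GGGGGG
GGGGGG
GWWWWG
GGGGGG
GGGGGG
GGGGGG
After op 2 paint(3,1,Y):
GGGGGG
GGGGGG
GGGGGG
GYGGGG
GGGGGG
GWWWWG
GGGGGG
GGGGGG
GGGGGG
After op 3 paint(5,1,K):
GGGGGG
GGGGGG
GGGGGG
GYGGGG
GGGGGG
GKWWWG
GGGGGG
GGGGGG
GGGGGG
After op 4 fill(0,5,W) [49 cells changed]:
WWWWWW
WWWWWW
WWWWWW
WYWWWW
WWWWWW
WKWWWW
WWWWWW
WWWWWW
WWWWWW
After op 5 paint(5,2,K):
WWWWWW
WWWWWW
WWWWWW
WYWWWW
WWWWWW
WKKWWW
WWWWWW
WWWWWW
WWWWWW
After op 6 paint(1,3,R):
WWWWWW
WWWRWW
WWWWWW
WYWWWW
WWWWWW
WKKWWW
WWWWWW
WWWWWW
WWWWWW

Answer: WWWWWW
WWWRWW
WWWWWW
WYWWWW
WWWWWW
WKKWWW
WWWWWW
WWWWWW
WWWWWW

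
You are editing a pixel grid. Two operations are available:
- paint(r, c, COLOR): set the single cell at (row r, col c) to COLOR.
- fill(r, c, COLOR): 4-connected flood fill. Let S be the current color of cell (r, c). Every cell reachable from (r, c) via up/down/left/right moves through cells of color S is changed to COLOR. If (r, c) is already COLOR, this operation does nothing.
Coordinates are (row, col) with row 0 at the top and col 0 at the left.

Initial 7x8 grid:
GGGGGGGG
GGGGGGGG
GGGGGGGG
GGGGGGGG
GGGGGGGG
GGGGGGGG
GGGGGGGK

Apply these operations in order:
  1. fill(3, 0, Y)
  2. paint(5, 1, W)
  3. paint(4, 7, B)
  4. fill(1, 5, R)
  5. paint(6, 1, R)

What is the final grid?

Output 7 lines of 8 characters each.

After op 1 fill(3,0,Y) [55 cells changed]:
YYYYYYYY
YYYYYYYY
YYYYYYYY
YYYYYYYY
YYYYYYYY
YYYYYYYY
YYYYYYYK
After op 2 paint(5,1,W):
YYYYYYYY
YYYYYYYY
YYYYYYYY
YYYYYYYY
YYYYYYYY
YWYYYYYY
YYYYYYYK
After op 3 paint(4,7,B):
YYYYYYYY
YYYYYYYY
YYYYYYYY
YYYYYYYY
YYYYYYYB
YWYYYYYY
YYYYYYYK
After op 4 fill(1,5,R) [53 cells changed]:
RRRRRRRR
RRRRRRRR
RRRRRRRR
RRRRRRRR
RRRRRRRB
RWRRRRRR
RRRRRRRK
After op 5 paint(6,1,R):
RRRRRRRR
RRRRRRRR
RRRRRRRR
RRRRRRRR
RRRRRRRB
RWRRRRRR
RRRRRRRK

Answer: RRRRRRRR
RRRRRRRR
RRRRRRRR
RRRRRRRR
RRRRRRRB
RWRRRRRR
RRRRRRRK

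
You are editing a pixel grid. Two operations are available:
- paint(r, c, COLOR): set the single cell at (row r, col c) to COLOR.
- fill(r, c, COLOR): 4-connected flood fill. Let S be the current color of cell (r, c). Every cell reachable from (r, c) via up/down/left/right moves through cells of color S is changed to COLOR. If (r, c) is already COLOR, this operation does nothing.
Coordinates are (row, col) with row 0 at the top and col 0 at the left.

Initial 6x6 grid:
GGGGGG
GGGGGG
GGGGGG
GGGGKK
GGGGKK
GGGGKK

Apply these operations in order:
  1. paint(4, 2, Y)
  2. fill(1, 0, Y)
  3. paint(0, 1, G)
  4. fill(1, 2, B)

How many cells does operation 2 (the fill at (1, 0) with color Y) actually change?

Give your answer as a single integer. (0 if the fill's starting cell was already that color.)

After op 1 paint(4,2,Y):
GGGGGG
GGGGGG
GGGGGG
GGGGKK
GGYGKK
GGGGKK
After op 2 fill(1,0,Y) [29 cells changed]:
YYYYYY
YYYYYY
YYYYYY
YYYYKK
YYYYKK
YYYYKK

Answer: 29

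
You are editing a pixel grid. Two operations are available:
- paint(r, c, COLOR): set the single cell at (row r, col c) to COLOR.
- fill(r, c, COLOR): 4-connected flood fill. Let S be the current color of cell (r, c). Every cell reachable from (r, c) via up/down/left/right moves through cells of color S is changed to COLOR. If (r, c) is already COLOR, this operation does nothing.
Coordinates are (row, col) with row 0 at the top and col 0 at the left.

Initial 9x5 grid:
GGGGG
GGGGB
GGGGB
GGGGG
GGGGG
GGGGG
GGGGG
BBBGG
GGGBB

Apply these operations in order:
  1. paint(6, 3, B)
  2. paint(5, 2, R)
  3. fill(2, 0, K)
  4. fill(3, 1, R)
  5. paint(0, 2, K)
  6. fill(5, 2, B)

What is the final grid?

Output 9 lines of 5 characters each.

After op 1 paint(6,3,B):
GGGGG
GGGGB
GGGGB
GGGGG
GGGGG
GGGGG
GGGBG
BBBGG
GGGBB
After op 2 paint(5,2,R):
GGGGG
GGGGB
GGGGB
GGGGG
GGGGG
GGRGG
GGGBG
BBBGG
GGGBB
After op 3 fill(2,0,K) [33 cells changed]:
KKKKK
KKKKB
KKKKB
KKKKK
KKKKK
KKRKK
KKKBK
BBBKK
GGGBB
After op 4 fill(3,1,R) [33 cells changed]:
RRRRR
RRRRB
RRRRB
RRRRR
RRRRR
RRRRR
RRRBR
BBBRR
GGGBB
After op 5 paint(0,2,K):
RRKRR
RRRRB
RRRRB
RRRRR
RRRRR
RRRRR
RRRBR
BBBRR
GGGBB
After op 6 fill(5,2,B) [33 cells changed]:
BBKBB
BBBBB
BBBBB
BBBBB
BBBBB
BBBBB
BBBBB
BBBBB
GGGBB

Answer: BBKBB
BBBBB
BBBBB
BBBBB
BBBBB
BBBBB
BBBBB
BBBBB
GGGBB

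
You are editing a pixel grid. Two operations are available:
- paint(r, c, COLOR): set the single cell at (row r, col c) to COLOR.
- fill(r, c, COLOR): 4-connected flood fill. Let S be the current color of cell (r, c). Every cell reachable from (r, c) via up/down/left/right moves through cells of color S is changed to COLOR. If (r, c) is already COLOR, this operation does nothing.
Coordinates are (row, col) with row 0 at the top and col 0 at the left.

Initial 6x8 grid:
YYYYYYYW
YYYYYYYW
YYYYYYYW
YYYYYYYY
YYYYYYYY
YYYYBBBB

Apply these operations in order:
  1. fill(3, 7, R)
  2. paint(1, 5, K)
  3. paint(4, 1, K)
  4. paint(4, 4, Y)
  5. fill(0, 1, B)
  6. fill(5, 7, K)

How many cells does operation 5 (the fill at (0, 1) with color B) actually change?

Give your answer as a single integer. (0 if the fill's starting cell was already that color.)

Answer: 38

Derivation:
After op 1 fill(3,7,R) [41 cells changed]:
RRRRRRRW
RRRRRRRW
RRRRRRRW
RRRRRRRR
RRRRRRRR
RRRRBBBB
After op 2 paint(1,5,K):
RRRRRRRW
RRRRRKRW
RRRRRRRW
RRRRRRRR
RRRRRRRR
RRRRBBBB
After op 3 paint(4,1,K):
RRRRRRRW
RRRRRKRW
RRRRRRRW
RRRRRRRR
RKRRRRRR
RRRRBBBB
After op 4 paint(4,4,Y):
RRRRRRRW
RRRRRKRW
RRRRRRRW
RRRRRRRR
RKRRYRRR
RRRRBBBB
After op 5 fill(0,1,B) [38 cells changed]:
BBBBBBBW
BBBBBKBW
BBBBBBBW
BBBBBBBB
BKBBYBBB
BBBBBBBB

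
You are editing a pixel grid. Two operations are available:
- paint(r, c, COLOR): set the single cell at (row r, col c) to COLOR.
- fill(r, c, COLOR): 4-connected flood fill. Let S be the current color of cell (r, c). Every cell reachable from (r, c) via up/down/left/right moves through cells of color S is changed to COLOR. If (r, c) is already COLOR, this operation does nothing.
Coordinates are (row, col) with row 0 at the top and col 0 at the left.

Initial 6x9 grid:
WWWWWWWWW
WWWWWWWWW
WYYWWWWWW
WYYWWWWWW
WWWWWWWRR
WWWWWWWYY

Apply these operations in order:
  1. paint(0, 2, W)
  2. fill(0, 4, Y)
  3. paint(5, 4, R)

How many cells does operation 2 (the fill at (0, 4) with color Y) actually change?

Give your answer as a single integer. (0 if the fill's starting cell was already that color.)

After op 1 paint(0,2,W):
WWWWWWWWW
WWWWWWWWW
WYYWWWWWW
WYYWWWWWW
WWWWWWWRR
WWWWWWWYY
After op 2 fill(0,4,Y) [46 cells changed]:
YYYYYYYYY
YYYYYYYYY
YYYYYYYYY
YYYYYYYYY
YYYYYYYRR
YYYYYYYYY

Answer: 46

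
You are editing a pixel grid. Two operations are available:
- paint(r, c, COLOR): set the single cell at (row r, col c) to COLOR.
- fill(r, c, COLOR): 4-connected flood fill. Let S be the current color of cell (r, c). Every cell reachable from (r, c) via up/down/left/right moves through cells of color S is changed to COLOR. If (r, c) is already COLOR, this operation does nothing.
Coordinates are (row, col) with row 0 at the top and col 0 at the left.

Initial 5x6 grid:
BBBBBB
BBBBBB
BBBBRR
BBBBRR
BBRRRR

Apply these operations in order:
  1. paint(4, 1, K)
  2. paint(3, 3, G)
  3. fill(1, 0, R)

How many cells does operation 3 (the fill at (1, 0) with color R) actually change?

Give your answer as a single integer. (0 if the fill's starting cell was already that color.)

After op 1 paint(4,1,K):
BBBBBB
BBBBBB
BBBBRR
BBBBRR
BKRRRR
After op 2 paint(3,3,G):
BBBBBB
BBBBBB
BBBBRR
BBBGRR
BKRRRR
After op 3 fill(1,0,R) [20 cells changed]:
RRRRRR
RRRRRR
RRRRRR
RRRGRR
RKRRRR

Answer: 20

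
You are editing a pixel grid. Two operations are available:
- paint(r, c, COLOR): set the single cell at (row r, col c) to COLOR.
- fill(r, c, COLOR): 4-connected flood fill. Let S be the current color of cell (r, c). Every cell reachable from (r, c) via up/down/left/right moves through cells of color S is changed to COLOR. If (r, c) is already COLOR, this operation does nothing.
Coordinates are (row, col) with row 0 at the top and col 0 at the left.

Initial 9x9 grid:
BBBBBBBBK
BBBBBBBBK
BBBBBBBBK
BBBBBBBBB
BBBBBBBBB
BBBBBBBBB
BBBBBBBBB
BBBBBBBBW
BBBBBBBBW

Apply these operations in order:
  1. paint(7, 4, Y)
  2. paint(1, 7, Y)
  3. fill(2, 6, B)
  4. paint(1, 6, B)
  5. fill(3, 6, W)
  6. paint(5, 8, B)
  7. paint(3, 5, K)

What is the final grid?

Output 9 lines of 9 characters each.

Answer: WWWWWWWWK
WWWWWWWYK
WWWWWWWWK
WWWWWKWWW
WWWWWWWWW
WWWWWWWWB
WWWWWWWWW
WWWWYWWWW
WWWWWWWWW

Derivation:
After op 1 paint(7,4,Y):
BBBBBBBBK
BBBBBBBBK
BBBBBBBBK
BBBBBBBBB
BBBBBBBBB
BBBBBBBBB
BBBBBBBBB
BBBBYBBBW
BBBBBBBBW
After op 2 paint(1,7,Y):
BBBBBBBBK
BBBBBBBYK
BBBBBBBBK
BBBBBBBBB
BBBBBBBBB
BBBBBBBBB
BBBBBBBBB
BBBBYBBBW
BBBBBBBBW
After op 3 fill(2,6,B) [0 cells changed]:
BBBBBBBBK
BBBBBBBYK
BBBBBBBBK
BBBBBBBBB
BBBBBBBBB
BBBBBBBBB
BBBBBBBBB
BBBBYBBBW
BBBBBBBBW
After op 4 paint(1,6,B):
BBBBBBBBK
BBBBBBBYK
BBBBBBBBK
BBBBBBBBB
BBBBBBBBB
BBBBBBBBB
BBBBBBBBB
BBBBYBBBW
BBBBBBBBW
After op 5 fill(3,6,W) [74 cells changed]:
WWWWWWWWK
WWWWWWWYK
WWWWWWWWK
WWWWWWWWW
WWWWWWWWW
WWWWWWWWW
WWWWWWWWW
WWWWYWWWW
WWWWWWWWW
After op 6 paint(5,8,B):
WWWWWWWWK
WWWWWWWYK
WWWWWWWWK
WWWWWWWWW
WWWWWWWWW
WWWWWWWWB
WWWWWWWWW
WWWWYWWWW
WWWWWWWWW
After op 7 paint(3,5,K):
WWWWWWWWK
WWWWWWWYK
WWWWWWWWK
WWWWWKWWW
WWWWWWWWW
WWWWWWWWB
WWWWWWWWW
WWWWYWWWW
WWWWWWWWW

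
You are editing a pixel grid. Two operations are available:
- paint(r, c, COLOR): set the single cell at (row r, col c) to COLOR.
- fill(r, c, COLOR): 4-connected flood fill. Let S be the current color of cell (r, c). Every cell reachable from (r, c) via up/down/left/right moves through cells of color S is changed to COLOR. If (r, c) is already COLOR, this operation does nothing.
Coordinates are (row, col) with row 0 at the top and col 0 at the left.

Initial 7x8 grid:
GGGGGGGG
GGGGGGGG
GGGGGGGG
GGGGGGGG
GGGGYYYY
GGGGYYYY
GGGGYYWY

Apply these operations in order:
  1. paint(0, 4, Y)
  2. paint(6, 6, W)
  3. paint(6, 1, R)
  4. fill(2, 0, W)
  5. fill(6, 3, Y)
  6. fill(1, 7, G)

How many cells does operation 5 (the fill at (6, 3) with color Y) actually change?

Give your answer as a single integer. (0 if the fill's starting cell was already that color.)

After op 1 paint(0,4,Y):
GGGGYGGG
GGGGGGGG
GGGGGGGG
GGGGGGGG
GGGGYYYY
GGGGYYYY
GGGGYYWY
After op 2 paint(6,6,W):
GGGGYGGG
GGGGGGGG
GGGGGGGG
GGGGGGGG
GGGGYYYY
GGGGYYYY
GGGGYYWY
After op 3 paint(6,1,R):
GGGGYGGG
GGGGGGGG
GGGGGGGG
GGGGGGGG
GGGGYYYY
GGGGYYYY
GRGGYYWY
After op 4 fill(2,0,W) [42 cells changed]:
WWWWYWWW
WWWWWWWW
WWWWWWWW
WWWWWWWW
WWWWYYYY
WWWWYYYY
WRWWYYWY
After op 5 fill(6,3,Y) [42 cells changed]:
YYYYYYYY
YYYYYYYY
YYYYYYYY
YYYYYYYY
YYYYYYYY
YYYYYYYY
YRYYYYWY

Answer: 42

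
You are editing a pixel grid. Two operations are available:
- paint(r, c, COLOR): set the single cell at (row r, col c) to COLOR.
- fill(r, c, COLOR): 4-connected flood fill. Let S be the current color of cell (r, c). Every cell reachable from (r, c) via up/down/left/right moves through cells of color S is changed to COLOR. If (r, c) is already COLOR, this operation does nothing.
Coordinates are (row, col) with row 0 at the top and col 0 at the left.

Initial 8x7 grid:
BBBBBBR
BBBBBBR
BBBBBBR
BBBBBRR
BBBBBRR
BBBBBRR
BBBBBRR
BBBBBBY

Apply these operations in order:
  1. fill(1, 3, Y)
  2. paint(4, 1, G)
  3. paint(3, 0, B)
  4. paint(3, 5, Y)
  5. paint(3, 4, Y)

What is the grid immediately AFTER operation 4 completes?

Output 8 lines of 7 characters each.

After op 1 fill(1,3,Y) [44 cells changed]:
YYYYYYR
YYYYYYR
YYYYYYR
YYYYYRR
YYYYYRR
YYYYYRR
YYYYYRR
YYYYYYY
After op 2 paint(4,1,G):
YYYYYYR
YYYYYYR
YYYYYYR
YYYYYRR
YGYYYRR
YYYYYRR
YYYYYRR
YYYYYYY
After op 3 paint(3,0,B):
YYYYYYR
YYYYYYR
YYYYYYR
BYYYYRR
YGYYYRR
YYYYYRR
YYYYYRR
YYYYYYY
After op 4 paint(3,5,Y):
YYYYYYR
YYYYYYR
YYYYYYR
BYYYYYR
YGYYYRR
YYYYYRR
YYYYYRR
YYYYYYY

Answer: YYYYYYR
YYYYYYR
YYYYYYR
BYYYYYR
YGYYYRR
YYYYYRR
YYYYYRR
YYYYYYY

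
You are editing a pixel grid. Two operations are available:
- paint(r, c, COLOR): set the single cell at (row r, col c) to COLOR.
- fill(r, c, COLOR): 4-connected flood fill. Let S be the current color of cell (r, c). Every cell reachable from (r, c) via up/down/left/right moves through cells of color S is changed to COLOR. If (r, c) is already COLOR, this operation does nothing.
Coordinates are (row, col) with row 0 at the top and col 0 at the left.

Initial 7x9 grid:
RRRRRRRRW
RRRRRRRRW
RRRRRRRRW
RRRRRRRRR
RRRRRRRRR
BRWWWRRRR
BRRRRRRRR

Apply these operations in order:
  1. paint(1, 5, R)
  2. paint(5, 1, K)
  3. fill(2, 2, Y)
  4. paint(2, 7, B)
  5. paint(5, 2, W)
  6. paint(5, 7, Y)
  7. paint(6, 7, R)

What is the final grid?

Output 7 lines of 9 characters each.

Answer: YYYYYYYYW
YYYYYYYYW
YYYYYYYBW
YYYYYYYYY
YYYYYYYYY
BKWWWYYYY
BYYYYYYRY

Derivation:
After op 1 paint(1,5,R):
RRRRRRRRW
RRRRRRRRW
RRRRRRRRW
RRRRRRRRR
RRRRRRRRR
BRWWWRRRR
BRRRRRRRR
After op 2 paint(5,1,K):
RRRRRRRRW
RRRRRRRRW
RRRRRRRRW
RRRRRRRRR
RRRRRRRRR
BKWWWRRRR
BRRRRRRRR
After op 3 fill(2,2,Y) [54 cells changed]:
YYYYYYYYW
YYYYYYYYW
YYYYYYYYW
YYYYYYYYY
YYYYYYYYY
BKWWWYYYY
BYYYYYYYY
After op 4 paint(2,7,B):
YYYYYYYYW
YYYYYYYYW
YYYYYYYBW
YYYYYYYYY
YYYYYYYYY
BKWWWYYYY
BYYYYYYYY
After op 5 paint(5,2,W):
YYYYYYYYW
YYYYYYYYW
YYYYYYYBW
YYYYYYYYY
YYYYYYYYY
BKWWWYYYY
BYYYYYYYY
After op 6 paint(5,7,Y):
YYYYYYYYW
YYYYYYYYW
YYYYYYYBW
YYYYYYYYY
YYYYYYYYY
BKWWWYYYY
BYYYYYYYY
After op 7 paint(6,7,R):
YYYYYYYYW
YYYYYYYYW
YYYYYYYBW
YYYYYYYYY
YYYYYYYYY
BKWWWYYYY
BYYYYYYRY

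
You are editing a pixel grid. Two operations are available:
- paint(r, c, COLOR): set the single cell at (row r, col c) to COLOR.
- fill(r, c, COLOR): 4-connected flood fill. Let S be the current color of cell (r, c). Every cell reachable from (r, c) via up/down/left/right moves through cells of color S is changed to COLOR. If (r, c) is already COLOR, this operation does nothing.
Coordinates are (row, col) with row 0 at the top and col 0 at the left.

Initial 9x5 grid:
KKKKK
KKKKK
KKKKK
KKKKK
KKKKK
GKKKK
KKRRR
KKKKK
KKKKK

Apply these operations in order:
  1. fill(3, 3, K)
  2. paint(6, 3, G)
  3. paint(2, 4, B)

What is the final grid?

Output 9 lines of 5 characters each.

After op 1 fill(3,3,K) [0 cells changed]:
KKKKK
KKKKK
KKKKK
KKKKK
KKKKK
GKKKK
KKRRR
KKKKK
KKKKK
After op 2 paint(6,3,G):
KKKKK
KKKKK
KKKKK
KKKKK
KKKKK
GKKKK
KKRGR
KKKKK
KKKKK
After op 3 paint(2,4,B):
KKKKK
KKKKK
KKKKB
KKKKK
KKKKK
GKKKK
KKRGR
KKKKK
KKKKK

Answer: KKKKK
KKKKK
KKKKB
KKKKK
KKKKK
GKKKK
KKRGR
KKKKK
KKKKK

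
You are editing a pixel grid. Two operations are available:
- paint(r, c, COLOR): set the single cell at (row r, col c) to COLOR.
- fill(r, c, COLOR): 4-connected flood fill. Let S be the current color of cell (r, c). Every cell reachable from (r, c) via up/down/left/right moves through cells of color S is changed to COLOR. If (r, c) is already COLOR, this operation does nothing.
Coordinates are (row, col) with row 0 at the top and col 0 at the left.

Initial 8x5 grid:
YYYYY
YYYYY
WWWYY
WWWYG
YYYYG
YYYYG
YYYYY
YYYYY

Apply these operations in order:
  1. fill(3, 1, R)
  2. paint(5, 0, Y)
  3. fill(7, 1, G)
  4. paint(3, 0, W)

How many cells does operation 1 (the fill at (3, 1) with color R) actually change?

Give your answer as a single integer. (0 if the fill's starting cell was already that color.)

Answer: 6

Derivation:
After op 1 fill(3,1,R) [6 cells changed]:
YYYYY
YYYYY
RRRYY
RRRYG
YYYYG
YYYYG
YYYYY
YYYYY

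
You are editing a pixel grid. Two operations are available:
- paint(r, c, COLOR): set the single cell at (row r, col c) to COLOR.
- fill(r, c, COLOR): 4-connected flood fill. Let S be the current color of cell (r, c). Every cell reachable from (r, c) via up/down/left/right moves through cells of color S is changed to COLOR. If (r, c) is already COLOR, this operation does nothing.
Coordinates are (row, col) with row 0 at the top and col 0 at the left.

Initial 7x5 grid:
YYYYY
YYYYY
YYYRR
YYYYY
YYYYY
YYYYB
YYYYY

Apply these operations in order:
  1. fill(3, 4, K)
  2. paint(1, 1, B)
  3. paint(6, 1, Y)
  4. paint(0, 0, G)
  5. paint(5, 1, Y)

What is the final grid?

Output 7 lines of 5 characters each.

After op 1 fill(3,4,K) [32 cells changed]:
KKKKK
KKKKK
KKKRR
KKKKK
KKKKK
KKKKB
KKKKK
After op 2 paint(1,1,B):
KKKKK
KBKKK
KKKRR
KKKKK
KKKKK
KKKKB
KKKKK
After op 3 paint(6,1,Y):
KKKKK
KBKKK
KKKRR
KKKKK
KKKKK
KKKKB
KYKKK
After op 4 paint(0,0,G):
GKKKK
KBKKK
KKKRR
KKKKK
KKKKK
KKKKB
KYKKK
After op 5 paint(5,1,Y):
GKKKK
KBKKK
KKKRR
KKKKK
KKKKK
KYKKB
KYKKK

Answer: GKKKK
KBKKK
KKKRR
KKKKK
KKKKK
KYKKB
KYKKK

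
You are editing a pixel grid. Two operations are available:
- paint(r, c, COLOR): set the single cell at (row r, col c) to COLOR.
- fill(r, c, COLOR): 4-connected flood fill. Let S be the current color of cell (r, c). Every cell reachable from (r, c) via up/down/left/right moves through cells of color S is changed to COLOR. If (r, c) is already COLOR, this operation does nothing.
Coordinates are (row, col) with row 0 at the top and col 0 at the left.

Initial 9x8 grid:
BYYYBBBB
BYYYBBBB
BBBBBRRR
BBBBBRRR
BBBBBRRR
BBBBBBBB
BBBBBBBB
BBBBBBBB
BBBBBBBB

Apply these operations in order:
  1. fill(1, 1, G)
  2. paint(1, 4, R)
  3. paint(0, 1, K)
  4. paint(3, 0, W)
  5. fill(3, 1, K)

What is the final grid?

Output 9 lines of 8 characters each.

Answer: KKGGBBBB
KGGGRBBB
KKKKKRRR
WKKKKRRR
KKKKKRRR
KKKKKKKK
KKKKKKKK
KKKKKKKK
KKKKKKKK

Derivation:
After op 1 fill(1,1,G) [6 cells changed]:
BGGGBBBB
BGGGBBBB
BBBBBRRR
BBBBBRRR
BBBBBRRR
BBBBBBBB
BBBBBBBB
BBBBBBBB
BBBBBBBB
After op 2 paint(1,4,R):
BGGGBBBB
BGGGRBBB
BBBBBRRR
BBBBBRRR
BBBBBRRR
BBBBBBBB
BBBBBBBB
BBBBBBBB
BBBBBBBB
After op 3 paint(0,1,K):
BKGGBBBB
BGGGRBBB
BBBBBRRR
BBBBBRRR
BBBBBRRR
BBBBBBBB
BBBBBBBB
BBBBBBBB
BBBBBBBB
After op 4 paint(3,0,W):
BKGGBBBB
BGGGRBBB
BBBBBRRR
WBBBBRRR
BBBBBRRR
BBBBBBBB
BBBBBBBB
BBBBBBBB
BBBBBBBB
After op 5 fill(3,1,K) [48 cells changed]:
KKGGBBBB
KGGGRBBB
KKKKKRRR
WKKKKRRR
KKKKKRRR
KKKKKKKK
KKKKKKKK
KKKKKKKK
KKKKKKKK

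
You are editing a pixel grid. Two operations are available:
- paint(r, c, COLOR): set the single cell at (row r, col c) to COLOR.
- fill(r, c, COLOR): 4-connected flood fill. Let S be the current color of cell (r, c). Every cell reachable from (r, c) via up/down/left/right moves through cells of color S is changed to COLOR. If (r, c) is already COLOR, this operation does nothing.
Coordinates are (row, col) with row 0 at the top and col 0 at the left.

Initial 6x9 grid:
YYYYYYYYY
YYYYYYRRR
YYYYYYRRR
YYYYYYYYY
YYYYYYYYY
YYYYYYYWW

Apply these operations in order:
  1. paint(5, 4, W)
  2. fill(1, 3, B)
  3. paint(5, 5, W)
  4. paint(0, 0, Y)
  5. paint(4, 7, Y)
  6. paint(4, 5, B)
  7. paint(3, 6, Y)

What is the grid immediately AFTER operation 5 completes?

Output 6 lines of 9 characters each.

After op 1 paint(5,4,W):
YYYYYYYYY
YYYYYYRRR
YYYYYYRRR
YYYYYYYYY
YYYYYYYYY
YYYYWYYWW
After op 2 fill(1,3,B) [45 cells changed]:
BBBBBBBBB
BBBBBBRRR
BBBBBBRRR
BBBBBBBBB
BBBBBBBBB
BBBBWBBWW
After op 3 paint(5,5,W):
BBBBBBBBB
BBBBBBRRR
BBBBBBRRR
BBBBBBBBB
BBBBBBBBB
BBBBWWBWW
After op 4 paint(0,0,Y):
YBBBBBBBB
BBBBBBRRR
BBBBBBRRR
BBBBBBBBB
BBBBBBBBB
BBBBWWBWW
After op 5 paint(4,7,Y):
YBBBBBBBB
BBBBBBRRR
BBBBBBRRR
BBBBBBBBB
BBBBBBBYB
BBBBWWBWW

Answer: YBBBBBBBB
BBBBBBRRR
BBBBBBRRR
BBBBBBBBB
BBBBBBBYB
BBBBWWBWW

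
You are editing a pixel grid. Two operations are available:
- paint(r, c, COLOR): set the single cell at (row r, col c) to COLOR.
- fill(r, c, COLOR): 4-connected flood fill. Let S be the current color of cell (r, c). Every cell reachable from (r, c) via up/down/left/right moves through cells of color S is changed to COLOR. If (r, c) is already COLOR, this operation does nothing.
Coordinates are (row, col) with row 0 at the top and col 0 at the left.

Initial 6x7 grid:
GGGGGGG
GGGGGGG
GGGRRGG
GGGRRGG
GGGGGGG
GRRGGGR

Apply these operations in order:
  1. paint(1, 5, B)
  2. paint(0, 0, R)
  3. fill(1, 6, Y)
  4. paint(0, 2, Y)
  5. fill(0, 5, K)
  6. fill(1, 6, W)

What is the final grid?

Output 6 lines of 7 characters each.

After op 1 paint(1,5,B):
GGGGGGG
GGGGGBG
GGGRRGG
GGGRRGG
GGGGGGG
GRRGGGR
After op 2 paint(0,0,R):
RGGGGGG
GGGGGBG
GGGRRGG
GGGRRGG
GGGGGGG
GRRGGGR
After op 3 fill(1,6,Y) [33 cells changed]:
RYYYYYY
YYYYYBY
YYYRRYY
YYYRRYY
YYYYYYY
YRRYYYR
After op 4 paint(0,2,Y):
RYYYYYY
YYYYYBY
YYYRRYY
YYYRRYY
YYYYYYY
YRRYYYR
After op 5 fill(0,5,K) [33 cells changed]:
RKKKKKK
KKKKKBK
KKKRRKK
KKKRRKK
KKKKKKK
KRRKKKR
After op 6 fill(1,6,W) [33 cells changed]:
RWWWWWW
WWWWWBW
WWWRRWW
WWWRRWW
WWWWWWW
WRRWWWR

Answer: RWWWWWW
WWWWWBW
WWWRRWW
WWWRRWW
WWWWWWW
WRRWWWR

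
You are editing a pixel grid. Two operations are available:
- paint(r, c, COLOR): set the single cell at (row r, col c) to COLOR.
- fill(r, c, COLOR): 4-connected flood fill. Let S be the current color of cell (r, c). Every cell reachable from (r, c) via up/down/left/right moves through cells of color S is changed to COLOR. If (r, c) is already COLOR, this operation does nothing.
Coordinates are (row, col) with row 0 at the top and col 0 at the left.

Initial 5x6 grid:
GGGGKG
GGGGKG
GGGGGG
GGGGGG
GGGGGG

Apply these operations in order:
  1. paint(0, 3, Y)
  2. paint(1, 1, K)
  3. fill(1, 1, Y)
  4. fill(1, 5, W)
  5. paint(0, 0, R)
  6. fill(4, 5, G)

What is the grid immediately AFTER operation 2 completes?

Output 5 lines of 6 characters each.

Answer: GGGYKG
GKGGKG
GGGGGG
GGGGGG
GGGGGG

Derivation:
After op 1 paint(0,3,Y):
GGGYKG
GGGGKG
GGGGGG
GGGGGG
GGGGGG
After op 2 paint(1,1,K):
GGGYKG
GKGGKG
GGGGGG
GGGGGG
GGGGGG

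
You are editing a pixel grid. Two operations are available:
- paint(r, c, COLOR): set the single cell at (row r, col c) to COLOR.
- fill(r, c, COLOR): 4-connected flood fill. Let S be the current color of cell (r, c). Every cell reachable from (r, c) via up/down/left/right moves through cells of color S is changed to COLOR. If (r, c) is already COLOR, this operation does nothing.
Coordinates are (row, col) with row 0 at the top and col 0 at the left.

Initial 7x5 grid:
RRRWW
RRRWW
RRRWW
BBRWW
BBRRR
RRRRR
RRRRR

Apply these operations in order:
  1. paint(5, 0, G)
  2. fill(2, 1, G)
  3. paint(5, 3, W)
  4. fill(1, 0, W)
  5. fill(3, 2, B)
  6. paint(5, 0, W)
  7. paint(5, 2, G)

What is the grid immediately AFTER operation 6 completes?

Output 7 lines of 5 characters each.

After op 1 paint(5,0,G):
RRRWW
RRRWW
RRRWW
BBRWW
BBRRR
GRRRR
RRRRR
After op 2 fill(2,1,G) [22 cells changed]:
GGGWW
GGGWW
GGGWW
BBGWW
BBGGG
GGGGG
GGGGG
After op 3 paint(5,3,W):
GGGWW
GGGWW
GGGWW
BBGWW
BBGGG
GGGWG
GGGGG
After op 4 fill(1,0,W) [22 cells changed]:
WWWWW
WWWWW
WWWWW
BBWWW
BBWWW
WWWWW
WWWWW
After op 5 fill(3,2,B) [31 cells changed]:
BBBBB
BBBBB
BBBBB
BBBBB
BBBBB
BBBBB
BBBBB
After op 6 paint(5,0,W):
BBBBB
BBBBB
BBBBB
BBBBB
BBBBB
WBBBB
BBBBB

Answer: BBBBB
BBBBB
BBBBB
BBBBB
BBBBB
WBBBB
BBBBB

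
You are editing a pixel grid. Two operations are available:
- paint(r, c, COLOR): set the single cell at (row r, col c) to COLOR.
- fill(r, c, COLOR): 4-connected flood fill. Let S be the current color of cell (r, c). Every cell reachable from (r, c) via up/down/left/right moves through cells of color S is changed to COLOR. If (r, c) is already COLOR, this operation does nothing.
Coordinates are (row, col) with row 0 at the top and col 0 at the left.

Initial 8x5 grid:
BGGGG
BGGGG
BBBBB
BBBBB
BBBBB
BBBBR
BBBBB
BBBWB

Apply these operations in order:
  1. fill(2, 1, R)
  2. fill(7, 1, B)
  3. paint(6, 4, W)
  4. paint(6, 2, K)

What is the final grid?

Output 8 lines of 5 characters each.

After op 1 fill(2,1,R) [30 cells changed]:
RGGGG
RGGGG
RRRRR
RRRRR
RRRRR
RRRRR
RRRRR
RRRWR
After op 2 fill(7,1,B) [31 cells changed]:
BGGGG
BGGGG
BBBBB
BBBBB
BBBBB
BBBBB
BBBBB
BBBWB
After op 3 paint(6,4,W):
BGGGG
BGGGG
BBBBB
BBBBB
BBBBB
BBBBB
BBBBW
BBBWB
After op 4 paint(6,2,K):
BGGGG
BGGGG
BBBBB
BBBBB
BBBBB
BBBBB
BBKBW
BBBWB

Answer: BGGGG
BGGGG
BBBBB
BBBBB
BBBBB
BBBBB
BBKBW
BBBWB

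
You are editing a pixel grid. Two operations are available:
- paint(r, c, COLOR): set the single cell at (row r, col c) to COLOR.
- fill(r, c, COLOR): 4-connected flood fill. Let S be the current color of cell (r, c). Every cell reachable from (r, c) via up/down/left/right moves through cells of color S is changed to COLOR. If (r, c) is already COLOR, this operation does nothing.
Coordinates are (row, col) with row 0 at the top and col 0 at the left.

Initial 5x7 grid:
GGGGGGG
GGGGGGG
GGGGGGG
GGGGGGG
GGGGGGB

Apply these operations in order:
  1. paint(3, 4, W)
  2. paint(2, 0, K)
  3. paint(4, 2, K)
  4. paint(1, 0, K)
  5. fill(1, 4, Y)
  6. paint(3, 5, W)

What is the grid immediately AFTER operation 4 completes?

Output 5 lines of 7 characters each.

Answer: GGGGGGG
KGGGGGG
KGGGGGG
GGGGWGG
GGKGGGB

Derivation:
After op 1 paint(3,4,W):
GGGGGGG
GGGGGGG
GGGGGGG
GGGGWGG
GGGGGGB
After op 2 paint(2,0,K):
GGGGGGG
GGGGGGG
KGGGGGG
GGGGWGG
GGGGGGB
After op 3 paint(4,2,K):
GGGGGGG
GGGGGGG
KGGGGGG
GGGGWGG
GGKGGGB
After op 4 paint(1,0,K):
GGGGGGG
KGGGGGG
KGGGGGG
GGGGWGG
GGKGGGB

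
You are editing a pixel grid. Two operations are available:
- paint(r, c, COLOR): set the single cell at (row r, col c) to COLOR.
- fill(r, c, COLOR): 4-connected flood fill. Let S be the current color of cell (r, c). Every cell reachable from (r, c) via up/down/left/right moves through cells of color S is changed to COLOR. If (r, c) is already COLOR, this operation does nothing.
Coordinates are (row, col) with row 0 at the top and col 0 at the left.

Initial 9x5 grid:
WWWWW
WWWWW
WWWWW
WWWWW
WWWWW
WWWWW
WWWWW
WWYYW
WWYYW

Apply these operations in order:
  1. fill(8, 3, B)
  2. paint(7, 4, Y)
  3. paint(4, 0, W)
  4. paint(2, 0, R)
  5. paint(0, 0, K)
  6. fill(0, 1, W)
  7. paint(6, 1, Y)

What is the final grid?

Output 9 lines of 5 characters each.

Answer: KWWWW
WWWWW
RWWWW
WWWWW
WWWWW
WWWWW
WYWWW
WWBBY
WWBBW

Derivation:
After op 1 fill(8,3,B) [4 cells changed]:
WWWWW
WWWWW
WWWWW
WWWWW
WWWWW
WWWWW
WWWWW
WWBBW
WWBBW
After op 2 paint(7,4,Y):
WWWWW
WWWWW
WWWWW
WWWWW
WWWWW
WWWWW
WWWWW
WWBBY
WWBBW
After op 3 paint(4,0,W):
WWWWW
WWWWW
WWWWW
WWWWW
WWWWW
WWWWW
WWWWW
WWBBY
WWBBW
After op 4 paint(2,0,R):
WWWWW
WWWWW
RWWWW
WWWWW
WWWWW
WWWWW
WWWWW
WWBBY
WWBBW
After op 5 paint(0,0,K):
KWWWW
WWWWW
RWWWW
WWWWW
WWWWW
WWWWW
WWWWW
WWBBY
WWBBW
After op 6 fill(0,1,W) [0 cells changed]:
KWWWW
WWWWW
RWWWW
WWWWW
WWWWW
WWWWW
WWWWW
WWBBY
WWBBW
After op 7 paint(6,1,Y):
KWWWW
WWWWW
RWWWW
WWWWW
WWWWW
WWWWW
WYWWW
WWBBY
WWBBW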